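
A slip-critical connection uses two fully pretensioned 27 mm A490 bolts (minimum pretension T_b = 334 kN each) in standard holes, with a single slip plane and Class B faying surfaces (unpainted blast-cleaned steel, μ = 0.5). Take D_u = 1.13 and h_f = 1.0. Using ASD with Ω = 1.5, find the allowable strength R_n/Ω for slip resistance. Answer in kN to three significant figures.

R_n = μ · D_u · h_f · T_b · n_s · n_b = 0.5 × 1.13 × 1.0 × 334 × 1 × 2 = 377.4 kN.
Allowable strength R_n/Ω = 377.4 / 1.5 = 252 kN.

252 kN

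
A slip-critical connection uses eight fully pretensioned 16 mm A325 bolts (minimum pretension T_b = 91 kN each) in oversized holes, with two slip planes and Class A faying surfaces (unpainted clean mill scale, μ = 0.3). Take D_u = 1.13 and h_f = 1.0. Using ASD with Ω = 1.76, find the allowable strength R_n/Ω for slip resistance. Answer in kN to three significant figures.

R_n = μ · D_u · h_f · T_b · n_s · n_b = 0.3 × 1.13 × 1.0 × 91 × 2 × 8 = 493.6 kN.
Allowable strength R_n/Ω = 493.6 / 1.76 = 280 kN.

280 kN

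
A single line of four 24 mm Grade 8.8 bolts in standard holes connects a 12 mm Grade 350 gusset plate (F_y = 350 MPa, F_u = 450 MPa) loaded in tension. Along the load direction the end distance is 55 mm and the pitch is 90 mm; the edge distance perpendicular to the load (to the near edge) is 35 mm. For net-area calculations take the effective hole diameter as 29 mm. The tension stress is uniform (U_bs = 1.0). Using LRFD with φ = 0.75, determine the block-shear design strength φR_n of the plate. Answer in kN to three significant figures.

Shear plane L_v = 55 + 3·90 = 325 mm; A_gv = 325 × 12 = 3900 mm².
A_nv = (325 − 3.5·29) × 12 = 2682 mm².
A_nt = (35 − 0.5·29) × 12 = 246 mm².
0.6 F_u A_nv = 724.1 kN; 0.6 F_y A_gv = 819 kN → shear rupture governs the shear term.
R_n = 724.1 + 1.0 × 450 × 246 / 1000 = 834.8 kN.
Design strength φR_n = 0.75 × 834.8 = 626 kN.

626 kN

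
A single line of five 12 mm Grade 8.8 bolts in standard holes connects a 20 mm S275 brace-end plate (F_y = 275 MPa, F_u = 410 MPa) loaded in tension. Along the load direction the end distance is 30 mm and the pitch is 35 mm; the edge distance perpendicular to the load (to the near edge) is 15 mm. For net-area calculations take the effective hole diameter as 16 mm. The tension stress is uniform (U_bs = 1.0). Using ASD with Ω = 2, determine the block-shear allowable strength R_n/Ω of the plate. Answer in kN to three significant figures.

270 kN

Shear plane L_v = 30 + 4·35 = 170 mm; A_gv = 170 × 20 = 3400 mm².
A_nv = (170 − 4.5·16) × 20 = 1960 mm².
A_nt = (15 − 0.5·16) × 20 = 140 mm².
0.6 F_u A_nv = 482.2 kN; 0.6 F_y A_gv = 561 kN → shear rupture governs the shear term.
R_n = 482.2 + 1.0 × 410 × 140 / 1000 = 539.6 kN.
Allowable strength R_n/Ω = 539.6 / 2 = 270 kN.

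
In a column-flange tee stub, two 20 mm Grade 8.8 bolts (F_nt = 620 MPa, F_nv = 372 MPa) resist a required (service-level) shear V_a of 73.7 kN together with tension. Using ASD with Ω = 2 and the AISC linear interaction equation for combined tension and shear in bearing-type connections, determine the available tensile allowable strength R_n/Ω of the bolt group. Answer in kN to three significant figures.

130 kN

A_b = π·20²/4 = 314.2 mm²; f_rv = 73.7 × 1000 / (2 × 314.2) = 117.3 MPa.
F'_nt = 1.3 F_nt − (Ω F_nt / F_nv) f_rv = 1.3·620 − (2·620/372)·117.3 = 415 MPa, capped at F_nt → F'_nt = 415 MPa.
R_n = F'_nt · A_b · n = 415 × 314.2 × 2 / 1000 = 260.8 kN.
Allowable strength R_n/Ω = 260.8 / 2 = 130 kN.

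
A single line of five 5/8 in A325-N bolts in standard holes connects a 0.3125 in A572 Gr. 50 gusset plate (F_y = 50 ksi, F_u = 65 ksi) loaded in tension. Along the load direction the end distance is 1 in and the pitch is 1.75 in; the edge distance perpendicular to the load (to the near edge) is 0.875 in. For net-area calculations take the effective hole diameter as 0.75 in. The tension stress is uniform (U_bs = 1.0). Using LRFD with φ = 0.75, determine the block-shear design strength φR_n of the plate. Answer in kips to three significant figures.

Shear plane L_v = 1 + 4·1.75 = 8 in; A_gv = 8 × 0.3125 = 2.5 in².
A_nv = (8 − 4.5·0.75) × 0.3125 = 1.445 in².
A_nt = (0.875 − 0.5·0.75) × 0.3125 = 0.1562 in².
0.6 F_u A_nv = 56.37 kips; 0.6 F_y A_gv = 75 kips → shear rupture governs the shear term.
R_n = 56.37 + 1.0 × 65 × 0.1562 = 66.52 kips.
Design strength φR_n = 0.75 × 66.52 = 49.9 kips.

49.9 kips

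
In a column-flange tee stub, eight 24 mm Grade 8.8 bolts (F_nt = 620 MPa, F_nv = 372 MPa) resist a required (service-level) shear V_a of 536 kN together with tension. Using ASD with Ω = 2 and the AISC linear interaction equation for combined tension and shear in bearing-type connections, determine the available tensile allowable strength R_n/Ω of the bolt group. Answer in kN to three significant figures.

A_b = π·24²/4 = 452.4 mm²; f_rv = 536 × 1000 / (8 × 452.4) = 148.1 MPa.
F'_nt = 1.3 F_nt − (Ω F_nt / F_nv) f_rv = 1.3·620 − (2·620/372)·148.1 = 312.3 MPa, capped at F_nt → F'_nt = 312.3 MPa.
R_n = F'_nt · A_b · n = 312.3 × 452.4 × 8 / 1000 = 1130 kN.
Allowable strength R_n/Ω = 1130 / 2 = 565 kN.

565 kN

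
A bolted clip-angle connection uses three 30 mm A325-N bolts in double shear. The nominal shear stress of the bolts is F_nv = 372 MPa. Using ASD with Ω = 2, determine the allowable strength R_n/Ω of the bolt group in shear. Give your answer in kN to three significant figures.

A_b = π × 30² / 4 = 706.9 mm².
R_n = F_nv · A_b · n · n_s = 372 × 706.9 × 3 × 2 / 1000 = 1578 kN.
Allowable strength R_n/Ω = 1578 / 2 = 789 kN.

789 kN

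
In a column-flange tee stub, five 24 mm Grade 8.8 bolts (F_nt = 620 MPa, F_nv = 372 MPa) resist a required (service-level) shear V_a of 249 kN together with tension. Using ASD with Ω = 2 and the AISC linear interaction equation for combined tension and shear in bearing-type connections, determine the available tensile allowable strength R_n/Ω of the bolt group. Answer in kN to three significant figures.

A_b = π·24²/4 = 452.4 mm²; f_rv = 249 × 1000 / (5 × 452.4) = 110.1 MPa.
F'_nt = 1.3 F_nt − (Ω F_nt / F_nv) f_rv = 1.3·620 − (2·620/372)·110.1 = 439.1 MPa, capped at F_nt → F'_nt = 439.1 MPa.
R_n = F'_nt · A_b · n = 439.1 × 452.4 × 5 / 1000 = 993.1 kN.
Allowable strength R_n/Ω = 993.1 / 2 = 497 kN.

497 kN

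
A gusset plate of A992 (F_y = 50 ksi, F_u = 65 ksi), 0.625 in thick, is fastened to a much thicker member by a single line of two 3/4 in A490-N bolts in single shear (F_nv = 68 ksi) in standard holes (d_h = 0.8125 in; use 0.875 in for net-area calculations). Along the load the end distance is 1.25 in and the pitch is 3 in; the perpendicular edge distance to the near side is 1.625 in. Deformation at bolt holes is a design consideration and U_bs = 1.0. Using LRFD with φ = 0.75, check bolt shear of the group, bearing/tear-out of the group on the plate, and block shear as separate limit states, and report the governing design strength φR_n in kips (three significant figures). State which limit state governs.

45.1 kips (bolt shear governs)

Bolt shear: A_b = π·0.75²/4 = 0.4418 in²; R_n = 68 × 0.4418 × 2 × 1 = 60.08 kips → 0.75 × 60.08 = 45.1 kips.
Bearing: edge l_c = 0.8438, r_n = 41.13 kips; interior l_c = 2.188, r_n = 73.12 kips; R_n = 41.13 + 1·73.12 = 114.3 kips → 85.7 kips.
Block shear: A_gv = 2.656, A_nv = 1.836, A_nt = 0.7422 in²; R_n = min(0.6F_uA_nv, 0.6F_yA_gv) + U_bs·F_u·A_nt = 119.8 kips → 89.9 kips.
Bolt shear governs: 45.1 kips.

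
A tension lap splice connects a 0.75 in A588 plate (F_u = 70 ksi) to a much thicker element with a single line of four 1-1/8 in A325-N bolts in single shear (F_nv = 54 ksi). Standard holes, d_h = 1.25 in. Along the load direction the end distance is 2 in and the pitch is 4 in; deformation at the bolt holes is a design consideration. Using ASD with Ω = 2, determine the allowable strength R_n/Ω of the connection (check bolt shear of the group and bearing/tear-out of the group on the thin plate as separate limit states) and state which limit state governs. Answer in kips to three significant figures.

107 kips (bolt shear governs)

Bolt shear: A_b = π·1.125²/4 = 0.994 in²; R_n = 54 × 0.994 × 4 × 1 = 214.7 kips → 214.7 / 2 = 107 kips.
Bearing (1.2 l_c t F_u ≤ 2.4 d t F_u): upper limit = 2.4·1.125·0.75·70 = 141.8 kips.
  Edge l_c = 2 − 1.25/2 = 1.375 → r_n = 86.62 kips; interior l_c = 4 − 1.25 = 2.75 → r_n = 141.8 kips.
  R_n,bearing = 1·86.62 + 3·141.8 = 511.9 kips → 511.9 / 2 = 256 kips.
Bolt shear governs: 107 kips.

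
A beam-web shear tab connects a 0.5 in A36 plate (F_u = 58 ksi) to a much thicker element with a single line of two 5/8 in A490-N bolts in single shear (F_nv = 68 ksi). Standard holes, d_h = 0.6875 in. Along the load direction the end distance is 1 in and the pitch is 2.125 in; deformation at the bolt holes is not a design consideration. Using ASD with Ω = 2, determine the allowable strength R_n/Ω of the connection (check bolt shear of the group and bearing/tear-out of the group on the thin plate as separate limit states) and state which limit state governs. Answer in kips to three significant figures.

20.9 kips (bolt shear governs)

Bolt shear: A_b = π·0.625²/4 = 0.3068 in²; R_n = 68 × 0.3068 × 2 × 1 = 41.72 kips → 41.72 / 2 = 20.9 kips.
Bearing (1.5 l_c t F_u ≤ 3.0 d t F_u): upper limit = 3.0·0.625·0.5·58 = 54.38 kips.
  Edge l_c = 1 − 0.6875/2 = 0.6562 → r_n = 28.55 kips; interior l_c = 2.125 − 0.6875 = 1.438 → r_n = 54.38 kips.
  R_n,bearing = 1·28.55 + 1·54.38 = 82.92 kips → 82.92 / 2 = 41.5 kips.
Bolt shear governs: 20.9 kips.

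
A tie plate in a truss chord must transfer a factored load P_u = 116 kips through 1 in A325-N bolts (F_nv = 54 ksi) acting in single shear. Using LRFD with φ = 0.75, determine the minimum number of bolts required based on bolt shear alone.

A_b = π·1²/4 = 0.7854 in².
Per-bolt design strength φR_n = 0.75 × 54 × 0.7854 × 1 = 31.81 kips.
n ≥ 116 / 31.81 = 3.647 → use 4 bolts.

4 bolts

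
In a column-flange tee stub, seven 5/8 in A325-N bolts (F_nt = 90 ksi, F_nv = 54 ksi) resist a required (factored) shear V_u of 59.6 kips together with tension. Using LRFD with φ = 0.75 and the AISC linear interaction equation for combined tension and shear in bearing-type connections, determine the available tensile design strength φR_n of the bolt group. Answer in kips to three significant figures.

89.1 kips

A_b = π·0.625²/4 = 0.3068 in²; f_rv = 59.6 / (7 × 0.3068) = 27.75 ksi.
F'_nt = 1.3 F_nt − (F_nt / φF_nv) f_rv = 1.3·90 − (90/(0.75·54))·27.75 = 55.33 ksi, capped at F_nt → F'_nt = 55.33 ksi.
R_n = F'_nt · A_b · n = 55.33 × 0.3068 × 7 = 118.8 kips.
Design strength φR_n = 0.75 × 118.8 = 89.1 kips.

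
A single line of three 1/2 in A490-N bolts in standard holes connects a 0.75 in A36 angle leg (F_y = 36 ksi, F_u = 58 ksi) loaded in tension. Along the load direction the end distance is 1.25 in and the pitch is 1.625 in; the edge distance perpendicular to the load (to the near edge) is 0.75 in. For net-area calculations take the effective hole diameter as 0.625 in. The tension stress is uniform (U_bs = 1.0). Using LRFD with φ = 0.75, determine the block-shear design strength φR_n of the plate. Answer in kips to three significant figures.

68.9 kips

Shear plane L_v = 1.25 + 2·1.625 = 4.5 in; A_gv = 4.5 × 0.75 = 3.375 in².
A_nv = (4.5 − 2.5·0.625) × 0.75 = 2.203 in².
A_nt = (0.75 − 0.5·0.625) × 0.75 = 0.3281 in².
0.6 F_u A_nv = 76.67 kips; 0.6 F_y A_gv = 72.9 kips → shear yielding governs the shear term.
R_n = 72.9 + 1.0 × 58 × 0.3281 = 91.93 kips.
Design strength φR_n = 0.75 × 91.93 = 68.9 kips.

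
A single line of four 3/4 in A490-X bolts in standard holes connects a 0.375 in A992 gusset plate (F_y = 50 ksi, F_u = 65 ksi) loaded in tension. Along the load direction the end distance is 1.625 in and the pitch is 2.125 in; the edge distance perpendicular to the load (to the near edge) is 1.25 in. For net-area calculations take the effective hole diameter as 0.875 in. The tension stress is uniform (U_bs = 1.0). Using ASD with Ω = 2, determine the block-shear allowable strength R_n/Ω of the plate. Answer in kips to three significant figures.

Shear plane L_v = 1.625 + 3·2.125 = 8 in; A_gv = 8 × 0.375 = 3 in².
A_nv = (8 − 3.5·0.875) × 0.375 = 1.852 in².
A_nt = (1.25 − 0.5·0.875) × 0.375 = 0.3047 in².
0.6 F_u A_nv = 72.21 kips; 0.6 F_y A_gv = 90 kips → shear rupture governs the shear term.
R_n = 72.21 + 1.0 × 65 × 0.3047 = 92.02 kips.
Allowable strength R_n/Ω = 92.02 / 2 = 46 kips.

46 kips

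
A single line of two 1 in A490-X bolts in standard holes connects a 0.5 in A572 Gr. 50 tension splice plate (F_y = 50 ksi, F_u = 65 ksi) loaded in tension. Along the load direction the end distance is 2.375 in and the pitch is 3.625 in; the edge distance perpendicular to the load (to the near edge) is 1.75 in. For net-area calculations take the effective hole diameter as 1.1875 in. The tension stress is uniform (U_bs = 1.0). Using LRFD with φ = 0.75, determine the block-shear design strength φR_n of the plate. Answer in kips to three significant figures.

Shear plane L_v = 2.375 + 1·3.625 = 6 in; A_gv = 6 × 0.5 = 3 in².
A_nv = (6 − 1.5·1.1875) × 0.5 = 2.109 in².
A_nt = (1.75 − 0.5·1.1875) × 0.5 = 0.5781 in².
0.6 F_u A_nv = 82.27 kips; 0.6 F_y A_gv = 90 kips → shear rupture governs the shear term.
R_n = 82.27 + 1.0 × 65 × 0.5781 = 119.8 kips.
Design strength φR_n = 0.75 × 119.8 = 89.9 kips.

89.9 kips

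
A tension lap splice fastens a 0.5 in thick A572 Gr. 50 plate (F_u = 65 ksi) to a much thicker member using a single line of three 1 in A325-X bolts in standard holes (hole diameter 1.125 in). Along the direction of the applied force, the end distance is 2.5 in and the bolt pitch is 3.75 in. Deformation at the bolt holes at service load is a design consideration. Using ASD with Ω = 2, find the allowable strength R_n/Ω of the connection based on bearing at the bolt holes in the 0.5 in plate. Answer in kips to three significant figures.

Per bolt r_n = 1.2 l_c t F_u ≤ 2.4 d t F_u; upper limit = 2.4 × 1 × 0.5 × 65 = 78 kips.
Edge bolt: l_c = 2.5 − 1.125/2 = 1.938 in → 1.2 × 1.938 × 0.5 × 65 = 75.56 → r_n = 75.56 kips.
Interior bolts: l_c = 3.75 − 1.125 = 2.625 in → 1.2 × 2.625 × 0.5 × 65 = 102.4 → r_n = 78 kips.
R_n = 1 × 75.56 + 2 × 78 = 231.6 kips.
Allowable strength R_n/Ω = 231.6 / 2 = 116 kips.

116 kips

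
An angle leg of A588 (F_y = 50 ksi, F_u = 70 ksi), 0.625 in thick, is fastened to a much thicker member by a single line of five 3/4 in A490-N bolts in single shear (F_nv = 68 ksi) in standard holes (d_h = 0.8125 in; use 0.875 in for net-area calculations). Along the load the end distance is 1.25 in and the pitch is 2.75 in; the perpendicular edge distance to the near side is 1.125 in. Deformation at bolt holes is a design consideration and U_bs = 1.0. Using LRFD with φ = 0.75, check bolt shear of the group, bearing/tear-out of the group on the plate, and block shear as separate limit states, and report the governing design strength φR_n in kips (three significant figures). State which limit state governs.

113 kips (bolt shear governs)

Bolt shear: A_b = π·0.75²/4 = 0.4418 in²; R_n = 68 × 0.4418 × 5 × 1 = 150.2 kips → 0.75 × 150.2 = 113 kips.
Bearing: edge l_c = 0.8438, r_n = 44.3 kips; interior l_c = 1.938, r_n = 78.75 kips; R_n = 44.3 + 4·78.75 = 359.3 kips → 269 kips.
Block shear: A_gv = 7.656, A_nv = 5.195, A_nt = 0.4297 in²; R_n = min(0.6F_uA_nv, 0.6F_yA_gv) + U_bs·F_u·A_nt = 248.3 kips → 186 kips.
Bolt shear governs: 113 kips.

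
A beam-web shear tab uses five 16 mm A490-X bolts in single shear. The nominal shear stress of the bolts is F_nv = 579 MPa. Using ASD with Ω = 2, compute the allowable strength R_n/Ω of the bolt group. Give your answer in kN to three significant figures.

291 kN

A_b = π × 16² / 4 = 201.1 mm².
R_n = F_nv · A_b · n · n_s = 579 × 201.1 × 5 × 1 / 1000 = 582.1 kN.
Allowable strength R_n/Ω = 582.1 / 2 = 291 kN.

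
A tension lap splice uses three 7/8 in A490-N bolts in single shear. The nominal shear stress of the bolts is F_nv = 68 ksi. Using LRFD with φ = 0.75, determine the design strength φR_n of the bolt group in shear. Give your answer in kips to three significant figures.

92 kips

A_b = π × 0.875² / 4 = 0.6013 in².
R_n = F_nv · A_b · n · n_s = 68 × 0.6013 × 3 × 1 = 122.7 kips.
Design strength φR_n = 0.75 × 122.7 = 92 kips.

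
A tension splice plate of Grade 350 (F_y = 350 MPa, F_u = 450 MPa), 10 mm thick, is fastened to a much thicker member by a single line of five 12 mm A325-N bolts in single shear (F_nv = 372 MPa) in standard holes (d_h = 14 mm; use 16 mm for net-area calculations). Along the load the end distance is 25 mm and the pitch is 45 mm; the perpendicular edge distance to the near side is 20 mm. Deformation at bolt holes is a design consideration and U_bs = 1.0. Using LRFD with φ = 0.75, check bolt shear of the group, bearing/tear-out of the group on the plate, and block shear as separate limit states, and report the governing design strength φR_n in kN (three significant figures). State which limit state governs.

Bolt shear: A_b = π·12²/4 = 113.1 mm²; R_n = 372 × 113.1 × 5 × 1 / 1000 = 210.4 kN → 0.75 × 210.4 = 158 kN.
Bearing: edge l_c = 18, r_n = 97.2 kN; interior l_c = 31, r_n = 129.6 kN; R_n = 97.2 + 4·129.6 = 615.6 kN → 462 kN.
Block shear: A_gv = 2050, A_nv = 1330, A_nt = 120 mm²; R_n = min(0.6F_uA_nv, 0.6F_yA_gv) + U_bs·F_u·A_nt = 413.1 kN → 310 kN.
Bolt shear governs: 158 kN.

158 kN (bolt shear governs)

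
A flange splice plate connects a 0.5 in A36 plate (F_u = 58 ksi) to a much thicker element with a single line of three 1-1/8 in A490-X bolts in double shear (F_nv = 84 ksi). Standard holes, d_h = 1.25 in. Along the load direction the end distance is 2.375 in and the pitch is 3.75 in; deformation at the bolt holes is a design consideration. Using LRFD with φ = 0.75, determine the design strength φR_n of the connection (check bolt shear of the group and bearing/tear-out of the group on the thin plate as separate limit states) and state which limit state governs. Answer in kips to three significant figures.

Bolt shear: A_b = π·1.125²/4 = 0.994 in²; R_n = 84 × 0.994 × 3 × 2 = 501 kips → 0.75 × 501 = 376 kips.
Bearing (1.2 l_c t F_u ≤ 2.4 d t F_u): upper limit = 2.4·1.125·0.5·58 = 78.3 kips.
  Edge l_c = 2.375 − 1.25/2 = 1.75 → r_n = 60.9 kips; interior l_c = 3.75 − 1.25 = 2.5 → r_n = 78.3 kips.
  R_n,bearing = 1·60.9 + 2·78.3 = 217.5 kips → 0.75 × 217.5 = 163 kips.
Bearing governs: 163 kips.

163 kips (bearing governs)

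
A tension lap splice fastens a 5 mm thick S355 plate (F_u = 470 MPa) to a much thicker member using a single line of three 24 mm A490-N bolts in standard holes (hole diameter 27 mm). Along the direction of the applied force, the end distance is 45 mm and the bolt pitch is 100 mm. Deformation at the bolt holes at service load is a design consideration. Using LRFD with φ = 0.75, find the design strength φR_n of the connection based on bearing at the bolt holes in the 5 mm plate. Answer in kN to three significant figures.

Per bolt r_n = 1.2 l_c t F_u ≤ 2.4 d t F_u; upper limit = 2.4 × 24 × 5 × 470 / 1000 = 135.4 kN.
Edge bolt: l_c = 45 − 27/2 = 31.5 mm → 1.2 × 31.5 × 5 × 470 / 1000 = 88.83 → r_n = 88.83 kN.
Interior bolts: l_c = 100 − 27 = 73 mm → 1.2 × 73 × 5 × 470 / 1000 = 205.9 → r_n = 135.4 kN.
R_n = 1 × 88.83 + 2 × 135.4 = 359.6 kN.
Design strength φR_n = 0.75 × 359.6 = 270 kN.

270 kN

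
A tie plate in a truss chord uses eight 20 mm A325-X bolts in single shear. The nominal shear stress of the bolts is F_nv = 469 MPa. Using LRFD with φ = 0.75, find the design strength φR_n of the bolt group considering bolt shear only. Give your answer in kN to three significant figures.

884 kN

A_b = π × 20² / 4 = 314.2 mm².
R_n = F_nv · A_b · n · n_s = 469 × 314.2 × 8 × 1 / 1000 = 1179 kN.
Design strength φR_n = 0.75 × 1179 = 884 kN.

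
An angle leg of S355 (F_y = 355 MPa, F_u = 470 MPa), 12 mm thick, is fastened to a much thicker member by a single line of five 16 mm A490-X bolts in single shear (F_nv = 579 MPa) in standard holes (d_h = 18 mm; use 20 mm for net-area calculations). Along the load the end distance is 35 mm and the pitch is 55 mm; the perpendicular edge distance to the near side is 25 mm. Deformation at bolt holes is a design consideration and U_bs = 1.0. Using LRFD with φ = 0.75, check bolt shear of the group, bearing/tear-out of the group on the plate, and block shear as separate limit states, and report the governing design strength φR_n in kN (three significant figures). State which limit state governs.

Bolt shear: A_b = π·16²/4 = 201.1 mm²; R_n = 579 × 201.1 × 5 × 1 / 1000 = 582.1 kN → 0.75 × 582.1 = 437 kN.
Bearing: edge l_c = 26, r_n = 176 kN; interior l_c = 37, r_n = 216.6 kN; R_n = 176 + 4·216.6 = 1042 kN → 782 kN.
Block shear: A_gv = 3060, A_nv = 1980, A_nt = 180 mm²; R_n = min(0.6F_uA_nv, 0.6F_yA_gv) + U_bs·F_u·A_nt = 643 kN → 482 kN.
Bolt shear governs: 437 kN.

437 kN (bolt shear governs)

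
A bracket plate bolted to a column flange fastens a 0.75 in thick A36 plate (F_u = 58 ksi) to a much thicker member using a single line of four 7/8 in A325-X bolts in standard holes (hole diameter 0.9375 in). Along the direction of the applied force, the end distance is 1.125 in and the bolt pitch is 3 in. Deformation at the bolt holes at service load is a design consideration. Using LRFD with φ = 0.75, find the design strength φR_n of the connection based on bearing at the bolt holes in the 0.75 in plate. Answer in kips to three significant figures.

Per bolt r_n = 1.2 l_c t F_u ≤ 2.4 d t F_u; upper limit = 2.4 × 0.875 × 0.75 × 58 = 91.35 kips.
Edge bolt: l_c = 1.125 − 0.9375/2 = 0.6562 in → 1.2 × 0.6562 × 0.75 × 58 = 34.26 → r_n = 34.26 kips.
Interior bolts: l_c = 3 − 0.9375 = 2.062 in → 1.2 × 2.062 × 0.75 × 58 = 107.7 → r_n = 91.35 kips.
R_n = 1 × 34.26 + 3 × 91.35 = 308.3 kips.
Design strength φR_n = 0.75 × 308.3 = 231 kips.

231 kips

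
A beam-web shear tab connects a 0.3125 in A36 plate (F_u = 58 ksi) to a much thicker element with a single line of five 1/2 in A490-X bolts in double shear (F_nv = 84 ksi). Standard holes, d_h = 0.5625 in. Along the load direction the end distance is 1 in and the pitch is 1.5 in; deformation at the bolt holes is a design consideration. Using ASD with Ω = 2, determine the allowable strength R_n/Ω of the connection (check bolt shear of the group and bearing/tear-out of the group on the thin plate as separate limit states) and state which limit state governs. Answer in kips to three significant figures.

48.6 kips (bearing governs)

Bolt shear: A_b = π·0.5²/4 = 0.1963 in²; R_n = 84 × 0.1963 × 5 × 2 = 164.9 kips → 164.9 / 2 = 82.5 kips.
Bearing (1.2 l_c t F_u ≤ 2.4 d t F_u): upper limit = 2.4·0.5·0.3125·58 = 21.75 kips.
  Edge l_c = 1 − 0.5625/2 = 0.7188 → r_n = 15.63 kips; interior l_c = 1.5 − 0.5625 = 0.9375 → r_n = 20.39 kips.
  R_n,bearing = 1·15.63 + 4·20.39 = 97.2 kips → 97.2 / 2 = 48.6 kips.
Bearing governs: 48.6 kips.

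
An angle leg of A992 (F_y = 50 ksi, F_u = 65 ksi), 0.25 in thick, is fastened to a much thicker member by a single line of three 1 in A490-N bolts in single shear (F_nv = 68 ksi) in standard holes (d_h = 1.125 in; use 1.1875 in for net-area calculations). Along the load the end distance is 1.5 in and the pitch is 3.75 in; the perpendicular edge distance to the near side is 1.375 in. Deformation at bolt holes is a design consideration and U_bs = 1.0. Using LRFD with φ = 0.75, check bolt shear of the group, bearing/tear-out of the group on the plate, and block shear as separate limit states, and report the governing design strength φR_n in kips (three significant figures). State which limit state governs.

53.6 kips (block shear governs)

Bolt shear: A_b = π·1²/4 = 0.7854 in²; R_n = 68 × 0.7854 × 3 × 1 = 160.2 kips → 0.75 × 160.2 = 120 kips.
Bearing: edge l_c = 0.9375, r_n = 18.28 kips; interior l_c = 2.625, r_n = 39 kips; R_n = 18.28 + 2·39 = 96.28 kips → 72.2 kips.
Block shear: A_gv = 2.25, A_nv = 1.508, A_nt = 0.1953 in²; R_n = min(0.6F_uA_nv, 0.6F_yA_gv) + U_bs·F_u·A_nt = 71.5 kips → 53.6 kips.
Block shear governs: 53.6 kips.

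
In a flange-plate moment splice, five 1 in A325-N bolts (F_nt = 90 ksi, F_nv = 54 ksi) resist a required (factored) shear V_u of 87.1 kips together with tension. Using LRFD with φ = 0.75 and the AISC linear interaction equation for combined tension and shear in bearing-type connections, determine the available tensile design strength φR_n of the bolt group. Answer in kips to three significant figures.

199 kips

A_b = π·1²/4 = 0.7854 in²; f_rv = 87.1 / (5 × 0.7854) = 22.18 ksi.
F'_nt = 1.3 F_nt − (F_nt / φF_nv) f_rv = 1.3·90 − (90/(0.75·54))·22.18 = 67.71 ksi, capped at F_nt → F'_nt = 67.71 ksi.
R_n = F'_nt · A_b · n = 67.71 × 0.7854 × 5 = 265.9 kips.
Design strength φR_n = 0.75 × 265.9 = 199 kips.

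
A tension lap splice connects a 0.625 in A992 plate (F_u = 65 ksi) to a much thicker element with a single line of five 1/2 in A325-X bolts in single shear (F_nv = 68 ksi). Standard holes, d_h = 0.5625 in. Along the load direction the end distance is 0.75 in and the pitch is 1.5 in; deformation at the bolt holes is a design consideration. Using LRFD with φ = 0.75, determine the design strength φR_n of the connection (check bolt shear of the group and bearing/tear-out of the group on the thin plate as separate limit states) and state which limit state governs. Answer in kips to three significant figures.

50.1 kips (bolt shear governs)

Bolt shear: A_b = π·0.5²/4 = 0.1963 in²; R_n = 68 × 0.1963 × 5 × 1 = 66.76 kips → 0.75 × 66.76 = 50.1 kips.
Bearing (1.2 l_c t F_u ≤ 2.4 d t F_u): upper limit = 2.4·0.5·0.625·65 = 48.75 kips.
  Edge l_c = 0.75 − 0.5625/2 = 0.4688 → r_n = 22.85 kips; interior l_c = 1.5 − 0.5625 = 0.9375 → r_n = 45.7 kips.
  R_n,bearing = 1·22.85 + 4·45.7 = 205.7 kips → 0.75 × 205.7 = 154 kips.
Bolt shear governs: 50.1 kips.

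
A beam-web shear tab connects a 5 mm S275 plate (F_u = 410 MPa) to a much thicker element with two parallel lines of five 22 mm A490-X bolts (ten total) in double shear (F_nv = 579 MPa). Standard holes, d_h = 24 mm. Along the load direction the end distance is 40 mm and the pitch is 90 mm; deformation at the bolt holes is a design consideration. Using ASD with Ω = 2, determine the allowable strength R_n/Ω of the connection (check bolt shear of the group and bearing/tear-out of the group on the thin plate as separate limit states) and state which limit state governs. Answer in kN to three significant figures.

502 kN (bearing governs)

Bolt shear: A_b = π·22²/4 = 380.1 mm²; R_n = 579 × 380.1 × 10 × 2 / 1000 = 4402 kN → 4402 / 2 = 2200 kN.
Bearing (1.2 l_c t F_u ≤ 2.4 d t F_u): upper limit = 2.4·22·5·410 / 1000 = 108.2 kN.
  Edge l_c = 40 − 24/2 = 28 → r_n = 68.88 kN; interior l_c = 90 − 24 = 66 → r_n = 108.2 kN.
  R_n,bearing = 2·68.88 + 8·108.2 = 1004 kN → 1004 / 2 = 502 kN.
Bearing governs: 502 kN.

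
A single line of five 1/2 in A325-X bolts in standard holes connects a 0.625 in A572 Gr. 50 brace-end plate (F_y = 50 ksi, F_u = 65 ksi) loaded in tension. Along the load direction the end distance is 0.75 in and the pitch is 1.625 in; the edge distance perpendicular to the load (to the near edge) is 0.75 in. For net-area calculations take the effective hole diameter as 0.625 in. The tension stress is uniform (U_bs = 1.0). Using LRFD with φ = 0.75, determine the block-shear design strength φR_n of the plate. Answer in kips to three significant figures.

Shear plane L_v = 0.75 + 4·1.625 = 7.25 in; A_gv = 7.25 × 0.625 = 4.531 in².
A_nv = (7.25 − 4.5·0.625) × 0.625 = 2.773 in².
A_nt = (0.75 − 0.5·0.625) × 0.625 = 0.2734 in².
0.6 F_u A_nv = 108.2 kips; 0.6 F_y A_gv = 135.9 kips → shear rupture governs the shear term.
R_n = 108.2 + 1.0 × 65 × 0.2734 = 125.9 kips.
Design strength φR_n = 0.75 × 125.9 = 94.5 kips.

94.5 kips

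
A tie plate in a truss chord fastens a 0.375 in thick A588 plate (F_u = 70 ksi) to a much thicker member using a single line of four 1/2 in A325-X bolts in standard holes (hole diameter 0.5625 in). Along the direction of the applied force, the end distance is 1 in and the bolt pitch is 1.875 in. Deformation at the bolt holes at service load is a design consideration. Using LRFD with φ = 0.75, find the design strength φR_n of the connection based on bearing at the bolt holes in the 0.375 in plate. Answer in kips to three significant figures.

87.9 kips

Per bolt r_n = 1.2 l_c t F_u ≤ 2.4 d t F_u; upper limit = 2.4 × 0.5 × 0.375 × 70 = 31.5 kips.
Edge bolt: l_c = 1 − 0.5625/2 = 0.7188 in → 1.2 × 0.7188 × 0.375 × 70 = 22.64 → r_n = 22.64 kips.
Interior bolts: l_c = 1.875 − 0.5625 = 1.312 in → 1.2 × 1.312 × 0.375 × 70 = 41.34 → r_n = 31.5 kips.
R_n = 1 × 22.64 + 3 × 31.5 = 117.1 kips.
Design strength φR_n = 0.75 × 117.1 = 87.9 kips.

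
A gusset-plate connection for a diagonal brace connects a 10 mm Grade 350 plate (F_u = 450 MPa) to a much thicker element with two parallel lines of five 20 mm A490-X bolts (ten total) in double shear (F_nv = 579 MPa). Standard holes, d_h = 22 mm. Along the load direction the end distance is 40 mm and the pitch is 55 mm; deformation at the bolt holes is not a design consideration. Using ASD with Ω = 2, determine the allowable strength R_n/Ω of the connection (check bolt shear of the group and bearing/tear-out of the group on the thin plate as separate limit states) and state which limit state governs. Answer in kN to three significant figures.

1090 kN (bearing governs)

Bolt shear: A_b = π·20²/4 = 314.2 mm²; R_n = 579 × 314.2 × 10 × 2 / 1000 = 3638 kN → 3638 / 2 = 1820 kN.
Bearing (1.5 l_c t F_u ≤ 3.0 d t F_u): upper limit = 3.0·20·10·450 / 1000 = 270 kN.
  Edge l_c = 40 − 22/2 = 29 → r_n = 195.8 kN; interior l_c = 55 − 22 = 33 → r_n = 222.8 kN.
  R_n,bearing = 2·195.8 + 8·222.8 = 2174 kN → 2174 / 2 = 1090 kN.
Bearing governs: 1090 kN.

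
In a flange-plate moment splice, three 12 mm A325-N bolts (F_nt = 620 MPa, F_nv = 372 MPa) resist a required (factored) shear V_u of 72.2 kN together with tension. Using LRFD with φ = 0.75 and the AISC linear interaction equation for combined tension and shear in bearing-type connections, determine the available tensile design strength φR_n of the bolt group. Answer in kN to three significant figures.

84.8 kN

A_b = π·12²/4 = 113.1 mm²; f_rv = 72.2 × 1000 / (3 × 113.1) = 212.8 MPa.
F'_nt = 1.3 F_nt − (F_nt / φF_nv) f_rv = 1.3·620 − (620/(0.75·372))·212.8 = 333.1 MPa, capped at F_nt → F'_nt = 333.1 MPa.
R_n = F'_nt · A_b · n = 333.1 × 113.1 × 3 / 1000 = 113 kN.
Design strength φR_n = 0.75 × 113 = 84.8 kN.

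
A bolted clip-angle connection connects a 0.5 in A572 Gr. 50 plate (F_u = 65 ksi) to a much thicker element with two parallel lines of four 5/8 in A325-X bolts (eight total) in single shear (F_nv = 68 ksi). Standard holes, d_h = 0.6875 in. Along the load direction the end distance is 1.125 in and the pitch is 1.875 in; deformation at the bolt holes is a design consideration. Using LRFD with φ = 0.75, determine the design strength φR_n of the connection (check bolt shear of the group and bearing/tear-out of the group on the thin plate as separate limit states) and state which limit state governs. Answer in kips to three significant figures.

Bolt shear: A_b = π·0.625²/4 = 0.3068 in²; R_n = 68 × 0.3068 × 8 × 1 = 166.9 kips → 0.75 × 166.9 = 125 kips.
Bearing (1.2 l_c t F_u ≤ 2.4 d t F_u): upper limit = 2.4·0.625·0.5·65 = 48.75 kips.
  Edge l_c = 1.125 − 0.6875/2 = 0.7812 → r_n = 30.47 kips; interior l_c = 1.875 − 0.6875 = 1.188 → r_n = 46.31 kips.
  R_n,bearing = 2·30.47 + 6·46.31 = 338.8 kips → 0.75 × 338.8 = 254 kips.
Bolt shear governs: 125 kips.

125 kips (bolt shear governs)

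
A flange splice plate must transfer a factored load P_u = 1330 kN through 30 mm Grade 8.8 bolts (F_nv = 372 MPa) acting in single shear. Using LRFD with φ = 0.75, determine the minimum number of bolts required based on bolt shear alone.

A_b = π·30²/4 = 706.9 mm².
Per-bolt design strength φR_n = 0.75 × 372 × 706.9 × 1 / 1000 = 197.2 kN.
n ≥ 1330 / 197.2 = 6.744 → use 7 bolts.

7 bolts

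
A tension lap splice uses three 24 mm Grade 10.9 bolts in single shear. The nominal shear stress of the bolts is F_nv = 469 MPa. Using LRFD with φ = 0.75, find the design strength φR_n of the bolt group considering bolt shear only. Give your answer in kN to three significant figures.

A_b = π × 24² / 4 = 452.4 mm².
R_n = F_nv · A_b · n · n_s = 469 × 452.4 × 3 × 1 / 1000 = 636.5 kN.
Design strength φR_n = 0.75 × 636.5 = 477 kN.

477 kN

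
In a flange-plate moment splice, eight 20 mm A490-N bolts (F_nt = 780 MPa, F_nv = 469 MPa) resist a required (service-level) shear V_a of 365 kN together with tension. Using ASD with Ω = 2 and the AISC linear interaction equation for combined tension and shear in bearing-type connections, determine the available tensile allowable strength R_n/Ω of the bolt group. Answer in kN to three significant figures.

A_b = π·20²/4 = 314.2 mm²; f_rv = 365 × 1000 / (8 × 314.2) = 145.2 MPa.
F'_nt = 1.3 F_nt − (Ω F_nt / F_nv) f_rv = 1.3·780 − (2·780/469)·145.2 = 530.9 MPa, capped at F_nt → F'_nt = 530.9 MPa.
R_n = F'_nt · A_b · n = 530.9 × 314.2 × 8 / 1000 = 1334 kN.
Allowable strength R_n/Ω = 1334 / 2 = 667 kN.

667 kN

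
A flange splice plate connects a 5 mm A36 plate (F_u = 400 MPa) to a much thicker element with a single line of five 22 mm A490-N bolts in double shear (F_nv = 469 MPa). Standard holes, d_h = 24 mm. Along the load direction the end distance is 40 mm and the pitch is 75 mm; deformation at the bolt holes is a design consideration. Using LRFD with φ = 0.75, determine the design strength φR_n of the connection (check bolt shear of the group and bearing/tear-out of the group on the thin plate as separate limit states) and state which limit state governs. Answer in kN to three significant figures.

Bolt shear: A_b = π·22²/4 = 380.1 mm²; R_n = 469 × 380.1 × 5 × 2 / 1000 = 1783 kN → 0.75 × 1783 = 1340 kN.
Bearing (1.2 l_c t F_u ≤ 2.4 d t F_u): upper limit = 2.4·22·5·400 / 1000 = 105.6 kN.
  Edge l_c = 40 − 24/2 = 28 → r_n = 67.2 kN; interior l_c = 75 − 24 = 51 → r_n = 105.6 kN.
  R_n,bearing = 1·67.2 + 4·105.6 = 489.6 kN → 0.75 × 489.6 = 367 kN.
Bearing governs: 367 kN.

367 kN (bearing governs)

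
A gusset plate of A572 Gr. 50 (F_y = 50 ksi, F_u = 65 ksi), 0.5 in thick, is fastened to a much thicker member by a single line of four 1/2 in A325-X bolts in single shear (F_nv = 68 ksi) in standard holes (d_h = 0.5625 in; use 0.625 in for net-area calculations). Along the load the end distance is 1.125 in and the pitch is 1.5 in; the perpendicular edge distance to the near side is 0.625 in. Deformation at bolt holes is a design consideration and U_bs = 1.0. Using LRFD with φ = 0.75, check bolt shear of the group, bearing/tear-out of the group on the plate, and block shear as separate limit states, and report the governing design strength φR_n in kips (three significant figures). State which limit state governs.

40.1 kips (bolt shear governs)

Bolt shear: A_b = π·0.5²/4 = 0.1963 in²; R_n = 68 × 0.1963 × 4 × 1 = 53.41 kips → 0.75 × 53.41 = 40.1 kips.
Bearing: edge l_c = 0.8438, r_n = 32.91 kips; interior l_c = 0.9375, r_n = 36.56 kips; R_n = 32.91 + 3·36.56 = 142.6 kips → 107 kips.
Block shear: A_gv = 2.812, A_nv = 1.719, A_nt = 0.1562 in²; R_n = min(0.6F_uA_nv, 0.6F_yA_gv) + U_bs·F_u·A_nt = 77.19 kips → 57.9 kips.
Bolt shear governs: 40.1 kips.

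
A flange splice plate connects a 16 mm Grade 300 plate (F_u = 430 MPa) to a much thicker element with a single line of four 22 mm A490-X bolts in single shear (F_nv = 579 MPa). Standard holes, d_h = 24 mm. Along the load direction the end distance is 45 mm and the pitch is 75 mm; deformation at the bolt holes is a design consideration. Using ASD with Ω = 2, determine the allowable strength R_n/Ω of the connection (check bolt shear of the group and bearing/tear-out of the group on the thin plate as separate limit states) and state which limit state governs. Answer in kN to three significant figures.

Bolt shear: A_b = π·22²/4 = 380.1 mm²; R_n = 579 × 380.1 × 4 × 1 / 1000 = 880.4 kN → 880.4 / 2 = 440 kN.
Bearing (1.2 l_c t F_u ≤ 2.4 d t F_u): upper limit = 2.4·22·16·430 / 1000 = 363.3 kN.
  Edge l_c = 45 − 24/2 = 33 → r_n = 272.4 kN; interior l_c = 75 − 24 = 51 → r_n = 363.3 kN.
  R_n,bearing = 1·272.4 + 3·363.3 = 1362 kN → 1362 / 2 = 681 kN.
Bolt shear governs: 440 kN.

440 kN (bolt shear governs)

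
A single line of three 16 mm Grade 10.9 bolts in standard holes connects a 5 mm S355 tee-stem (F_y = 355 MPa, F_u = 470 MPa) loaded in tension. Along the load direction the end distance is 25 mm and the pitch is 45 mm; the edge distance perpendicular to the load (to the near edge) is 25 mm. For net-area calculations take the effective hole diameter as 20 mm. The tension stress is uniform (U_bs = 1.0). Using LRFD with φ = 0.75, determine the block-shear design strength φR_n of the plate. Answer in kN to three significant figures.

Shear plane L_v = 25 + 2·45 = 115 mm; A_gv = 115 × 5 = 575 mm².
A_nv = (115 − 2.5·20) × 5 = 325 mm².
A_nt = (25 − 0.5·20) × 5 = 75 mm².
0.6 F_u A_nv = 91.65 kN; 0.6 F_y A_gv = 122.5 kN → shear rupture governs the shear term.
R_n = 91.65 + 1.0 × 470 × 75 / 1000 = 126.9 kN.
Design strength φR_n = 0.75 × 126.9 = 95.2 kN.

95.2 kN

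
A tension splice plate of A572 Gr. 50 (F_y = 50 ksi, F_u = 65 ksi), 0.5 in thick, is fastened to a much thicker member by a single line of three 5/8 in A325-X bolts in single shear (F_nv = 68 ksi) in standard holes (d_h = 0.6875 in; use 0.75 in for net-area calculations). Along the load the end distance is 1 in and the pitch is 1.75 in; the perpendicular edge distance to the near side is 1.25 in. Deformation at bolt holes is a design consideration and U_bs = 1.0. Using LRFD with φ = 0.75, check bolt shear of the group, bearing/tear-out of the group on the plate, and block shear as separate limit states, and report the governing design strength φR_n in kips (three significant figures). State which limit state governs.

Bolt shear: A_b = π·0.625²/4 = 0.3068 in²; R_n = 68 × 0.3068 × 3 × 1 = 62.59 kips → 0.75 × 62.59 = 46.9 kips.
Bearing: edge l_c = 0.6562, r_n = 25.59 kips; interior l_c = 1.062, r_n = 41.44 kips; R_n = 25.59 + 2·41.44 = 108.5 kips → 81.4 kips.
Block shear: A_gv = 2.25, A_nv = 1.312, A_nt = 0.4375 in²; R_n = min(0.6F_uA_nv, 0.6F_yA_gv) + U_bs·F_u·A_nt = 79.62 kips → 59.7 kips.
Bolt shear governs: 46.9 kips.

46.9 kips (bolt shear governs)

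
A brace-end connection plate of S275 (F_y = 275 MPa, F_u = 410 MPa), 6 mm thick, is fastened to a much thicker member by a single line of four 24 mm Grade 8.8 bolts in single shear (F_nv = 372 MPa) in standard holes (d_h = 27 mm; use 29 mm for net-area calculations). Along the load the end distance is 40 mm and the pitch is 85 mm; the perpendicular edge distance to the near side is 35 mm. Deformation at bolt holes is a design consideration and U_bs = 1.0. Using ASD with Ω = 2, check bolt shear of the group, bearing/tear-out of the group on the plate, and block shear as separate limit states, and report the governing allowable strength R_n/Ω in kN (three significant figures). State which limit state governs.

168 kN (block shear governs)

Bolt shear: A_b = π·24²/4 = 452.4 mm²; R_n = 372 × 452.4 × 4 × 1 / 1000 = 673.2 kN → 673.2 / 2 = 337 kN.
Bearing: edge l_c = 26.5, r_n = 78.23 kN; interior l_c = 58, r_n = 141.7 kN; R_n = 78.23 + 3·141.7 = 503.3 kN → 252 kN.
Block shear: A_gv = 1770, A_nv = 1161, A_nt = 123 mm²; R_n = min(0.6F_uA_nv, 0.6F_yA_gv) + U_bs·F_u·A_nt = 336 kN → 168 kN.
Block shear governs: 168 kN.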